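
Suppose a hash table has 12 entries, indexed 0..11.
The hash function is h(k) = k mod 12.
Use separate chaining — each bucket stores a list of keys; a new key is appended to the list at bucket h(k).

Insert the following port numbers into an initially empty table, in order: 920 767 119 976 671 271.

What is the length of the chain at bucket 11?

3

920 → bucket 8
767 → bucket 11
119 → bucket 11 (collision)
976 → bucket 4
671 → bucket 11 (collision)
271 → bucket 7
Final buckets:
0: .
1: .
2: .
3: .
4: 976
5: .
6: .
7: 271
8: 920
9: .
10: .
11: 767 -> 119 -> 671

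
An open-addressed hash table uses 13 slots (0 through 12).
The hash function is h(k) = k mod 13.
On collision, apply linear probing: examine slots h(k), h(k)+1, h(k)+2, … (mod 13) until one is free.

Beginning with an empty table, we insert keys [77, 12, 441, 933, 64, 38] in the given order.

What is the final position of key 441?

77: h=12 → slot 12
12: h=12, probe 12,0 → slot 0
441: h=12, probe 12,0,1 → slot 1
933: h=10 → slot 10
64: h=12, probe 12,0,1,2 → slot 2
38: h=12, probe 12,0,1,2,3 → slot 3
Table: [12, 441, 64, 38, _, _, _, _, _, _, 933, _, 77]

1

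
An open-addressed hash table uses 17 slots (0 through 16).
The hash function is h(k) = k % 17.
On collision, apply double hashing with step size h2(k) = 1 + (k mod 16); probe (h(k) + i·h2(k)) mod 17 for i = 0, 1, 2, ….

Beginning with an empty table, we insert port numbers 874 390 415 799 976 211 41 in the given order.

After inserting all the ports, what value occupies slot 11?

211

Insert 874: h=7, slot 7 empty → index 7.
Insert 390: h=16, slot 16 empty → index 16.
Insert 415: h=7, h2=16, slot 7 occupied → index 6.
Insert 799: h=0, slot 0 empty → index 0.
Insert 976: h=7, h2=1, slot 7 occupied → index 8.
Insert 211: h=7, h2=4, slot 7 occupied → index 11.
Insert 41: h=7, h2=10, slots 7,0 occupied → index 10.
Table: [799, —, —, —, —, —, 415, 874, 976, —, 41, 211, —, —, —, —, 390]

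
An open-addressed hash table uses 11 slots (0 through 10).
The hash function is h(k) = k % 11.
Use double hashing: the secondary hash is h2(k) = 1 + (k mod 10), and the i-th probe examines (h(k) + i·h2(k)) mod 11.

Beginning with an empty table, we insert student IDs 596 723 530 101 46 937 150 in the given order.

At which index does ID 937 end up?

10

596 hashes to 2; slot 2 is free -> place at 2.
723 hashes to 8; slot 8 is free -> place at 8.
530 hashes to 2, h2=1; 2 taken -> place at 3.
101 hashes to 2, h2=2; 2 taken -> place at 4.
46 hashes to 2, h2=7; 2 taken -> place at 9.
937 hashes to 2, h2=8; 2 taken -> place at 10.
150 hashes to 7; slot 7 is free -> place at 7.
Table: [-, -, 596, 530, 101, -, -, 150, 723, 46, 937]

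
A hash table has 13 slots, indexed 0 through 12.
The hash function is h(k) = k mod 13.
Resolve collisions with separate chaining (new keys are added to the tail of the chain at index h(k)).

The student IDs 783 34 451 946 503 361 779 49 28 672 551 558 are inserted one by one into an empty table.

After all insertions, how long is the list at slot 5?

1

783 -> bucket 3
34 -> bucket 8
451 -> bucket 9
946 -> bucket 10
503 -> bucket 9 (collision)
361 -> bucket 10 (collision)
779 -> bucket 12
49 -> bucket 10 (collision)
28 -> bucket 2
672 -> bucket 9 (collision)
551 -> bucket 5
558 -> bucket 12 (collision)
Final buckets:
0: -
1: -
2: 28
3: 783
4: -
5: 551
6: -
7: -
8: 34
9: 451 -> 503 -> 672
10: 946 -> 361 -> 49
11: -
12: 779 -> 558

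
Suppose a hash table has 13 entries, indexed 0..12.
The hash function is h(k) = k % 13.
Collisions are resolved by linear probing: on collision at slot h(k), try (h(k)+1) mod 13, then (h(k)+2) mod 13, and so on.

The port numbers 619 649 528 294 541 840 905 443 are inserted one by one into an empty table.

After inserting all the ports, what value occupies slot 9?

619 hashes to 8; slot 8 is free -> place at 8.
649 hashes to 12; slot 12 is free -> place at 12.
528 hashes to 8; 8 taken -> place at 9.
294 hashes to 8; 8,9 taken -> place at 10.
541 hashes to 8; 8,9,10 taken -> place at 11.
840 hashes to 8; 8,9,10,11,12 taken -> place at 0.
905 hashes to 8; 8,9,10,11,12,0 taken -> place at 1.
443 hashes to 1; 1 taken -> place at 2.
Table: [840, 905, 443, ., ., ., ., ., 619, 528, 294, 541, 649]

528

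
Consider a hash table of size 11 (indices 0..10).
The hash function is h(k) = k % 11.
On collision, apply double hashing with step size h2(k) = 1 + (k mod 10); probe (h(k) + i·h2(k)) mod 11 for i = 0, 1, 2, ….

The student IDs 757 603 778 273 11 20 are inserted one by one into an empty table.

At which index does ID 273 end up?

757: h=9 => slot 9
603: h=9, h2=4, probe 9,2 => slot 2
778: h=8 => slot 8
273: h=9, h2=4, probe 9,2,6 => slot 6
11: h=0 => slot 0
20: h=9, h2=1, probe 9,10 => slot 10
Table: [11, _, 603, _, _, _, 273, _, 778, 757, 20]

6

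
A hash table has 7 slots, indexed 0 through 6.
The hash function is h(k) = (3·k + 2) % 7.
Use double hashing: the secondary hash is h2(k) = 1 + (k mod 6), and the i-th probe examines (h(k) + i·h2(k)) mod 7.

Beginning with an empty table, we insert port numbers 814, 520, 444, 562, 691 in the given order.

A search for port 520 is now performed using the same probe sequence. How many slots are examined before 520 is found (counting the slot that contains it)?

814 hashes to 1; slot 1 is free → place at 1.
520 hashes to 1, h2=5; 1 taken → place at 6.
444 hashes to 4; slot 4 is free → place at 4.
562 hashes to 1, h2=5; 1,6,4 taken → place at 2.
691 hashes to 3; slot 3 is free → place at 3.
Table: [—, 814, 562, 691, 444, —, 520]
Lookup 520: h=1, h2=5, probe 1,6 → found at 6.

2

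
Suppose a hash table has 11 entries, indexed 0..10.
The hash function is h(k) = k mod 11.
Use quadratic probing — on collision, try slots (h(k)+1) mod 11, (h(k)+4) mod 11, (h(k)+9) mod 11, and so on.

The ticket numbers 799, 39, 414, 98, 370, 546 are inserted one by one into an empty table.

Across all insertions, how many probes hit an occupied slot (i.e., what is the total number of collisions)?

Insert 799: h=7, slot 7 empty → index 7.
Insert 39: h=6, slot 6 empty → index 6.
Insert 414: h=7, slot 7 occupied → index 8.
Insert 98: h=10, slot 10 empty → index 10.
Insert 370: h=7, slots 7,8 occupied → index 0.
Insert 546: h=7, slots 7,8,0 occupied → index 5.
Table: [370, —, —, —, —, 546, 39, 799, 414, —, 98]

6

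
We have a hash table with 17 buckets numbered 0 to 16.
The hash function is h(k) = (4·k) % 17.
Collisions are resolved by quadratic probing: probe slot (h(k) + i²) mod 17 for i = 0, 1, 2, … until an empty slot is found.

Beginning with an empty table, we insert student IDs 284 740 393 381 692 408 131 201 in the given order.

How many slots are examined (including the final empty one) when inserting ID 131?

3

284 hashes to 14; slot 14 is free → place at 14.
740 hashes to 2; slot 2 is free → place at 2.
393 hashes to 8; slot 8 is free → place at 8.
381 hashes to 11; slot 11 is free → place at 11.
692 hashes to 14; 14 taken → place at 15.
408 hashes to 0; slot 0 is free → place at 0.
131 hashes to 14; 14,15 taken → place at 1.
201 hashes to 5; slot 5 is free → place at 5.
Table: [408, 131, 740, —, —, 201, —, —, 393, —, —, 381, —, —, 284, 692, —]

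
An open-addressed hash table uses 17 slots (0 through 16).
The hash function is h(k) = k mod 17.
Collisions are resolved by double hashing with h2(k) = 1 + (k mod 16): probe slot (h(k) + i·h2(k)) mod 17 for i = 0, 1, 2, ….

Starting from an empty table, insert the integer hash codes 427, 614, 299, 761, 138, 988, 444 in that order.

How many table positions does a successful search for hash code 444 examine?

427 hashes to 2; slot 2 is free -> place at 2.
614 hashes to 2, h2=7; 2 taken -> place at 9.
299 hashes to 10; slot 10 is free -> place at 10.
761 hashes to 13; slot 13 is free -> place at 13.
138 hashes to 2, h2=11; 2,13 taken -> place at 7.
988 hashes to 2, h2=13; 2 taken -> place at 15.
444 hashes to 2, h2=13; 2,15 taken -> place at 11.
Table: [-, -, 427, -, -, -, -, 138, -, 614, 299, 444, -, 761, -, 988, -]
Lookup 444: h=2, h2=13, probe 2,15,11 → found at 11.

3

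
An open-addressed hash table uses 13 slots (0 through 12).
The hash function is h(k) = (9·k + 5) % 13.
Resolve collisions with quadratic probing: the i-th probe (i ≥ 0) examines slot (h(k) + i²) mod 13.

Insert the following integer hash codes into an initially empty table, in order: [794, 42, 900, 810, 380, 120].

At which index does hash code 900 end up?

7

794 hashes to 1; slot 1 is free → place at 1.
42 hashes to 6; slot 6 is free → place at 6.
900 hashes to 6; 6 taken → place at 7.
810 hashes to 2; slot 2 is free → place at 2.
380 hashes to 6; 6,7 taken → place at 10.
120 hashes to 6; 6,7,10,2 taken → place at 9.
Table: [-, 794, 810, -, -, -, 42, 900, -, 120, 380, -, -]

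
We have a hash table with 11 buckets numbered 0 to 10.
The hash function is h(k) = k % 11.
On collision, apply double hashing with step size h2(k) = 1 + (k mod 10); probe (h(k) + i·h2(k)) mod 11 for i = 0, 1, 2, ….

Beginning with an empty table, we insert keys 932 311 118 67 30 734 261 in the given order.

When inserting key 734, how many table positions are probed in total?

2

932: h=8 => slot 8
311: h=3 => slot 3
118: h=8, h2=9, probe 8,6 => slot 6
67: h=1 => slot 1
30: h=8, h2=1, probe 8,9 => slot 9
734: h=8, h2=5, probe 8,2 => slot 2
261: h=8, h2=2, probe 8,10 => slot 10
Table: [_, 67, 734, 311, _, _, 118, _, 932, 30, 261]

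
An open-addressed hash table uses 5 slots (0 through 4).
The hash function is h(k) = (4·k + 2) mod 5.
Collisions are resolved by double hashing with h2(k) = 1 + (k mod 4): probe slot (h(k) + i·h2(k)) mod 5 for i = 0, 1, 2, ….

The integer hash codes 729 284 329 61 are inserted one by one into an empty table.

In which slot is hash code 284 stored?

Insert 729: h=3, slot 3 empty => index 3.
Insert 284: h=3, h2=1, slot 3 occupied => index 4.
Insert 329: h=3, h2=2, slot 3 occupied => index 0.
Insert 61: h=1, slot 1 empty => index 1.
Table: [329, 61, -, 729, 284]

4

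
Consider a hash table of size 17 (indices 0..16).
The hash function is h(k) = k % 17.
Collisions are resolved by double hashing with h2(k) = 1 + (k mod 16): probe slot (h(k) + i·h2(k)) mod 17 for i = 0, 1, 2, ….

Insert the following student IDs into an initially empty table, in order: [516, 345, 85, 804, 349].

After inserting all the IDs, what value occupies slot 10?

804

Insert 516: h=6, slot 6 empty -> index 6.
Insert 345: h=5, slot 5 empty -> index 5.
Insert 85: h=0, slot 0 empty -> index 0.
Insert 804: h=5, h2=5, slot 5 occupied -> index 10.
Insert 349: h=9, slot 9 empty -> index 9.
Table: [85, —, —, —, —, 345, 516, —, —, 349, 804, —, —, —, —, —, —]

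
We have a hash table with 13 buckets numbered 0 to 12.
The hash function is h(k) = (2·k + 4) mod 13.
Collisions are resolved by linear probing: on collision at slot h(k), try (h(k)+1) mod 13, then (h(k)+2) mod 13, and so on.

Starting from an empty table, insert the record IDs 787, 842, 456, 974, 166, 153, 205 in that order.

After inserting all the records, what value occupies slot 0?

Insert 787: h=5, slot 5 empty -> index 5.
Insert 842: h=11, slot 11 empty -> index 11.
Insert 456: h=6, slot 6 empty -> index 6.
Insert 974: h=2, slot 2 empty -> index 2.
Insert 166: h=11, slot 11 occupied -> index 12.
Insert 153: h=11, slots 11,12 occupied -> index 0.
Insert 205: h=11, slots 11,12,0 occupied -> index 1.
Table: [153, 205, 974, —, —, 787, 456, —, —, —, —, 842, 166]

153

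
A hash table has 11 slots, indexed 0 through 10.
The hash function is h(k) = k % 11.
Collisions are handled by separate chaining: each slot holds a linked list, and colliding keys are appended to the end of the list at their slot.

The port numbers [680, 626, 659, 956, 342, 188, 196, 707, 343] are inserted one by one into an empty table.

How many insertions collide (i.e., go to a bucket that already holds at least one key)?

4

680 → bucket 9
626 → bucket 10
659 → bucket 10 (collision)
956 → bucket 10 (collision)
342 → bucket 1
188 → bucket 1 (collision)
196 → bucket 9 (collision)
707 → bucket 3
343 → bucket 2
Final buckets:
0: _
1: 342 -> 188
2: 343
3: 707
4: _
5: _
6: _
7: _
8: _
9: 680 -> 196
10: 626 -> 659 -> 956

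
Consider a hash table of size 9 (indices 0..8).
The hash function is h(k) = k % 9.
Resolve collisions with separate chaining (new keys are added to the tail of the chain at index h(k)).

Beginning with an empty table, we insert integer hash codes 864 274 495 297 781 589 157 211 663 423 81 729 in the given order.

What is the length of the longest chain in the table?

Insert 864: h=0, bucket 0 empty -> new chain.
Insert 274: h=4, bucket 4 empty -> new chain.
Insert 495: h=0, bucket 0 nonempty -> append to chain.
Insert 297: h=0, bucket 0 nonempty -> append to chain.
Insert 781: h=7, bucket 7 empty -> new chain.
Insert 589: h=4, bucket 4 nonempty -> append to chain.
Insert 157: h=4, bucket 4 nonempty -> append to chain.
Insert 211: h=4, bucket 4 nonempty -> append to chain.
Insert 663: h=6, bucket 6 empty -> new chain.
Insert 423: h=0, bucket 0 nonempty -> append to chain.
Insert 81: h=0, bucket 0 nonempty -> append to chain.
Insert 729: h=0, bucket 0 nonempty -> append to chain.
Final buckets:
0: 864 -> 495 -> 297 -> 423 -> 81 -> 729
1: -
2: -
3: -
4: 274 -> 589 -> 157 -> 211
5: -
6: 663
7: 781
8: -

6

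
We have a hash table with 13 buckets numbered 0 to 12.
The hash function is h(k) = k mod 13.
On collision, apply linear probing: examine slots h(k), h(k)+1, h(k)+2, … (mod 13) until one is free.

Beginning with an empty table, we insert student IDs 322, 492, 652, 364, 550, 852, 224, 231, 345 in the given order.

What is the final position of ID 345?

8

322: h=10 → slot 10
492: h=11 → slot 11
652: h=2 → slot 2
364: h=0 → slot 0
550: h=4 → slot 4
852: h=7 → slot 7
224: h=3 → slot 3
231: h=10, probe 10,11,12 → slot 12
345: h=7, probe 7,8 → slot 8
Table: [364, —, 652, 224, 550, —, —, 852, 345, —, 322, 492, 231]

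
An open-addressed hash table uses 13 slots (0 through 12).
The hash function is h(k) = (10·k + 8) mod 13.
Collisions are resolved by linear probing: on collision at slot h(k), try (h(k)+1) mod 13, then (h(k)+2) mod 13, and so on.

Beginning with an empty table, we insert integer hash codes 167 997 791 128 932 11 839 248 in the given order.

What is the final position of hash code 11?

4

167 hashes to 1; slot 1 is free => place at 1.
997 hashes to 7; slot 7 is free => place at 7.
791 hashes to 1; 1 taken => place at 2.
128 hashes to 1; 1,2 taken => place at 3.
932 hashes to 7; 7 taken => place at 8.
11 hashes to 1; 1,2,3 taken => place at 4.
839 hashes to 0; slot 0 is free => place at 0.
248 hashes to 5; slot 5 is free => place at 5.
Table: [839, 167, 791, 128, 11, 248, -, 997, 932, -, -, -, -]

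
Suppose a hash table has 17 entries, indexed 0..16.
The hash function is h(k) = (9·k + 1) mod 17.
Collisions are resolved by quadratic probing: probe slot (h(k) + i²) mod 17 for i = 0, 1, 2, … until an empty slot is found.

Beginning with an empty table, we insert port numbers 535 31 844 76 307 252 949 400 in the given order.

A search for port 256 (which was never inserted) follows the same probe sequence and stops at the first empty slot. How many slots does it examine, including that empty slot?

535: h=5 -> slot 5
31: h=8 -> slot 8
844: h=15 -> slot 15
76: h=5, probe 5,6 -> slot 6
307: h=10 -> slot 10
252: h=8, probe 8,9 -> slot 9
949: h=8, probe 8,9,12 -> slot 12
400: h=14 -> slot 14
Table: [∅, ∅, ∅, ∅, ∅, 535, 76, ∅, 31, 252, 307, ∅, 949, ∅, 400, 844, ∅]
Lookup 256: h=10, probe 10,11 → slot 11 empty, not found.

2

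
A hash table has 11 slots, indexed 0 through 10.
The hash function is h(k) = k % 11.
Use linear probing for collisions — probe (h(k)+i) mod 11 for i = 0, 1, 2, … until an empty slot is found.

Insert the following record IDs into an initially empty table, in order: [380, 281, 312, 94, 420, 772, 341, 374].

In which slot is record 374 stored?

1

380: h=6 => slot 6
281: h=6, probe 6,7 => slot 7
312: h=4 => slot 4
94: h=6, probe 6,7,8 => slot 8
420: h=2 => slot 2
772: h=2, probe 2,3 => slot 3
341: h=0 => slot 0
374: h=0, probe 0,1 => slot 1
Table: [341, 374, 420, 772, 312, ., 380, 281, 94, ., .]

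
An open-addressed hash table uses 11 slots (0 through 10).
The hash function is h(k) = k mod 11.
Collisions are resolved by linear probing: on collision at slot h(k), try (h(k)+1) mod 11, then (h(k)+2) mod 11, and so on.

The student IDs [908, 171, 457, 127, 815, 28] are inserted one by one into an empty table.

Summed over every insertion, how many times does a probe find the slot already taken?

10

908 hashes to 6; slot 6 is free => place at 6.
171 hashes to 6; 6 taken => place at 7.
457 hashes to 6; 6,7 taken => place at 8.
127 hashes to 6; 6,7,8 taken => place at 9.
815 hashes to 1; slot 1 is free => place at 1.
28 hashes to 6; 6,7,8,9 taken => place at 10.
Table: [-, 815, -, -, -, -, 908, 171, 457, 127, 28]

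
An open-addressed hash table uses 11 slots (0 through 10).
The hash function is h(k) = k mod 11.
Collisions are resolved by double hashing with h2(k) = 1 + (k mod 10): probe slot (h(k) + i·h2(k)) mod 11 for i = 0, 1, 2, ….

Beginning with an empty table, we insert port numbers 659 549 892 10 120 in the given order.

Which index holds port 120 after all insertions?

Insert 659: h=10, slot 10 empty → index 10.
Insert 549: h=10, h2=10, slot 10 occupied → index 9.
Insert 892: h=1, slot 1 empty → index 1.
Insert 10: h=10, h2=1, slot 10 occupied → index 0.
Insert 120: h=10, h2=1, slots 10,0,1 occupied → index 2.
Table: [10, 892, 120, -, -, -, -, -, -, 549, 659]

2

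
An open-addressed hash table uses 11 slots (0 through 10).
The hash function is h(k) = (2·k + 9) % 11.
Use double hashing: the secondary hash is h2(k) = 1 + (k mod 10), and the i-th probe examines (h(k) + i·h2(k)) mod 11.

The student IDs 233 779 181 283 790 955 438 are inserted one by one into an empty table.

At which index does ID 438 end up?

Insert 233: h=2, slot 2 empty -> index 2.
Insert 779: h=5, slot 5 empty -> index 5.
Insert 181: h=8, slot 8 empty -> index 8.
Insert 283: h=3, slot 3 empty -> index 3.
Insert 790: h=5, h2=1, slot 5 occupied -> index 6.
Insert 955: h=5, h2=6, slot 5 occupied -> index 0.
Insert 438: h=5, h2=9, slots 5,3 occupied -> index 1.
Table: [955, 438, 233, 283, ∅, 779, 790, ∅, 181, ∅, ∅]

1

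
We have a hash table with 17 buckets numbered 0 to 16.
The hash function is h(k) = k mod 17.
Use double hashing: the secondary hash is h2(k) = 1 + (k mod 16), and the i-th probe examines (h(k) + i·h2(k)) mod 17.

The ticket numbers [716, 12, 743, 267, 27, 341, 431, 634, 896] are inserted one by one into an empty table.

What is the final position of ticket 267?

716 hashes to 2; slot 2 is free => place at 2.
12 hashes to 12; slot 12 is free => place at 12.
743 hashes to 12, h2=8; 12 taken => place at 3.
267 hashes to 12, h2=12; 12 taken => place at 7.
27 hashes to 10; slot 10 is free => place at 10.
341 hashes to 1; slot 1 is free => place at 1.
431 hashes to 6; slot 6 is free => place at 6.
634 hashes to 5; slot 5 is free => place at 5.
896 hashes to 12, h2=1; 12 taken => place at 13.
Table: [∅, 341, 716, 743, ∅, 634, 431, 267, ∅, ∅, 27, ∅, 12, 896, ∅, ∅, ∅]

7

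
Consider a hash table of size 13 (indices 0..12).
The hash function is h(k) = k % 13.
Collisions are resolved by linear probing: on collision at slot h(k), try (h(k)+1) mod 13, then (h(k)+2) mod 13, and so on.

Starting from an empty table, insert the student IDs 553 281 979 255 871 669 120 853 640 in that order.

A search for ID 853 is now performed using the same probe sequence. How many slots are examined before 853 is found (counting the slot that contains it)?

3

Insert 553: h=7, slot 7 empty → index 7.
Insert 281: h=8, slot 8 empty → index 8.
Insert 979: h=4, slot 4 empty → index 4.
Insert 255: h=8, slot 8 occupied → index 9.
Insert 871: h=0, slot 0 empty → index 0.
Insert 669: h=6, slot 6 empty → index 6.
Insert 120: h=3, slot 3 empty → index 3.
Insert 853: h=8, slots 8,9 occupied → index 10.
Insert 640: h=3, slots 3,4 occupied → index 5.
Table: [871, —, —, 120, 979, 640, 669, 553, 281, 255, 853, —, —]
Lookup 853: h=8, probe 8,9,10 → found at 10.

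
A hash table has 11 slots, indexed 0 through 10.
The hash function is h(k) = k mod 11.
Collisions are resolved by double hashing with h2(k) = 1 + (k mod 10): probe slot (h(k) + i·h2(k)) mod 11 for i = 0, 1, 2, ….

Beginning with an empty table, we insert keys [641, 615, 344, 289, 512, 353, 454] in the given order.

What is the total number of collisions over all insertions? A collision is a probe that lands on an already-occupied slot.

Insert 641: h=3, slot 3 empty => index 3.
Insert 615: h=10, slot 10 empty => index 10.
Insert 344: h=3, h2=5, slot 3 occupied => index 8.
Insert 289: h=3, h2=10, slot 3 occupied => index 2.
Insert 512: h=6, slot 6 empty => index 6.
Insert 353: h=1, slot 1 empty => index 1.
Insert 454: h=3, h2=5, slots 3,8,2 occupied => index 7.
Table: [., 353, 289, 641, ., ., 512, 454, 344, ., 615]

5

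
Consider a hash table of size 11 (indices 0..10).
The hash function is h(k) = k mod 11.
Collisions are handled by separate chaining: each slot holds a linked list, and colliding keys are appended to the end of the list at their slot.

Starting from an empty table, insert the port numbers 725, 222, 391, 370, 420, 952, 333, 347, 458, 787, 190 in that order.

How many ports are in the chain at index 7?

2

725 → bucket 10
222 → bucket 2
391 → bucket 6
370 → bucket 7
420 → bucket 2 (collision)
952 → bucket 6 (collision)
333 → bucket 3
347 → bucket 6 (collision)
458 → bucket 7 (collision)
787 → bucket 6 (collision)
190 → bucket 3 (collision)
Final buckets:
0: _
1: _
2: 222 -> 420
3: 333 -> 190
4: _
5: _
6: 391 -> 952 -> 347 -> 787
7: 370 -> 458
8: _
9: _
10: 725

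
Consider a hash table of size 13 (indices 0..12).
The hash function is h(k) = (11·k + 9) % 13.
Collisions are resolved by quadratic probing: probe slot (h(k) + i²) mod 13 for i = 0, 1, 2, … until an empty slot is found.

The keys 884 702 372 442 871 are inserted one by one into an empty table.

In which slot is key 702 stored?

Insert 884: h=9, slot 9 empty → index 9.
Insert 702: h=9, slot 9 occupied → index 10.
Insert 372: h=6, slot 6 empty → index 6.
Insert 442: h=9, slots 9,10 occupied → index 0.
Insert 871: h=9, slots 9,10,0 occupied → index 5.
Table: [442, _, _, _, _, 871, 372, _, _, 884, 702, _, _]

10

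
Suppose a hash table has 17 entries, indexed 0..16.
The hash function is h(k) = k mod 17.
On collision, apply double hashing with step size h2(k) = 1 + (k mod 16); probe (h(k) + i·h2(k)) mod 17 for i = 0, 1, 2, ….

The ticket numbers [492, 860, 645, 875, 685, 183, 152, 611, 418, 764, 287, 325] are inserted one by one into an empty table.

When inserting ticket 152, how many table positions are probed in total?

492: h=16 -> slot 16
860: h=10 -> slot 10
645: h=16, h2=6, probe 16,5 -> slot 5
875: h=8 -> slot 8
685: h=5, h2=14, probe 5,2 -> slot 2
183: h=13 -> slot 13
152: h=16, h2=9, probe 16,8,0 -> slot 0
611: h=16, h2=4, probe 16,3 -> slot 3
418: h=10, h2=3, probe 10,13,16,2,5,8,11 -> slot 11
764: h=16, h2=13, probe 16,12 -> slot 12
287: h=15 -> slot 15
325: h=2, h2=6, probe 2,8,14 -> slot 14
Table: [152, —, 685, 611, —, 645, —, —, 875, —, 860, 418, 764, 183, 325, 287, 492]

3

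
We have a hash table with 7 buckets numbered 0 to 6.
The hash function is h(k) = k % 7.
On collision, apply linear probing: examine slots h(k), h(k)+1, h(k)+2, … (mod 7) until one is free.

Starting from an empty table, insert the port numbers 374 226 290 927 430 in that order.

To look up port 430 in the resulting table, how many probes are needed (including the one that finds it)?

4

Insert 374: h=3, slot 3 empty → index 3.
Insert 226: h=2, slot 2 empty → index 2.
Insert 290: h=3, slot 3 occupied → index 4.
Insert 927: h=3, slots 3,4 occupied → index 5.
Insert 430: h=3, slots 3,4,5 occupied → index 6.
Table: [∅, ∅, 226, 374, 290, 927, 430]
Lookup 430: h=3, probe 3,4,5,6 → found at 6.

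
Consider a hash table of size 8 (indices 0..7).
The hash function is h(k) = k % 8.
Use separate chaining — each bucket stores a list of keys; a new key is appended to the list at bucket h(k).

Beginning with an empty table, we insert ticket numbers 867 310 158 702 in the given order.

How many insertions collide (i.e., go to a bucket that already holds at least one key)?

2

Insert 867: h=3, bucket 3 empty -> new chain.
Insert 310: h=6, bucket 6 empty -> new chain.
Insert 158: h=6, bucket 6 nonempty -> append to chain.
Insert 702: h=6, bucket 6 nonempty -> append to chain.
Final buckets:
0: -
1: -
2: -
3: 867
4: -
5: -
6: 310 -> 158 -> 702
7: -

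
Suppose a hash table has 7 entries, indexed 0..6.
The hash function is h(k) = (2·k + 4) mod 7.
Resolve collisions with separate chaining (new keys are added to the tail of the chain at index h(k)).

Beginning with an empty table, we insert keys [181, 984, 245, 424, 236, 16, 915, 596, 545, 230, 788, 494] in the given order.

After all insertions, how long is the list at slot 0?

Insert 181: h=2, bucket 2 empty → new chain.
Insert 984: h=5, bucket 5 empty → new chain.
Insert 245: h=4, bucket 4 empty → new chain.
Insert 424: h=5, bucket 5 nonempty → append to chain.
Insert 236: h=0, bucket 0 empty → new chain.
Insert 16: h=1, bucket 1 empty → new chain.
Insert 915: h=0, bucket 0 nonempty → append to chain.
Insert 596: h=6, bucket 6 empty → new chain.
Insert 545: h=2, bucket 2 nonempty → append to chain.
Insert 230: h=2, bucket 2 nonempty → append to chain.
Insert 788: h=5, bucket 5 nonempty → append to chain.
Insert 494: h=5, bucket 5 nonempty → append to chain.
Final buckets:
0: 236 -> 915
1: 16
2: 181 -> 545 -> 230
3: ∅
4: 245
5: 984 -> 424 -> 788 -> 494
6: 596

2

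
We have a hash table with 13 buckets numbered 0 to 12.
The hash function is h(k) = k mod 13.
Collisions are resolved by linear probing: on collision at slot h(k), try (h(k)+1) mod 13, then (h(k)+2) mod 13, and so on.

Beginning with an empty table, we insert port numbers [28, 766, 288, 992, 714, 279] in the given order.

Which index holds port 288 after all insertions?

Insert 28: h=2, slot 2 empty → index 2.
Insert 766: h=12, slot 12 empty → index 12.
Insert 288: h=2, slot 2 occupied → index 3.
Insert 992: h=4, slot 4 empty → index 4.
Insert 714: h=12, slot 12 occupied → index 0.
Insert 279: h=6, slot 6 empty → index 6.
Table: [714, ∅, 28, 288, 992, ∅, 279, ∅, ∅, ∅, ∅, ∅, 766]

3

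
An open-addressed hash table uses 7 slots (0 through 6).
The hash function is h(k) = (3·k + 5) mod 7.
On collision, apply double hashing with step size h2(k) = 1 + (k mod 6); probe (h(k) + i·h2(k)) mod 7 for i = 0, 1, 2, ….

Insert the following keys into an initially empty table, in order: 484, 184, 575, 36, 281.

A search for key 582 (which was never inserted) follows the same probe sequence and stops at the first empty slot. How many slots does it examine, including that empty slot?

3

484: h=1 → slot 1
184: h=4 → slot 4
575: h=1, h2=6, probe 1,0 → slot 0
36: h=1, h2=1, probe 1,2 → slot 2
281: h=1, h2=6, probe 1,0,6 → slot 6
Table: [575, 484, 36, —, 184, —, 281]
Lookup 582: h=1, h2=1, probe 1,2,3 → slot 3 empty, not found.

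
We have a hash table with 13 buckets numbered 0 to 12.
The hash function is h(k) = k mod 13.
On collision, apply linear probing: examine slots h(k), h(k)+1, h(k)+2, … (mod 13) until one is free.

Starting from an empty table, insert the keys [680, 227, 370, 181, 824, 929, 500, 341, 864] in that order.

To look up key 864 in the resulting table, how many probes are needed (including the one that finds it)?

5

680 hashes to 4; slot 4 is free => place at 4.
227 hashes to 6; slot 6 is free => place at 6.
370 hashes to 6; 6 taken => place at 7.
181 hashes to 12; slot 12 is free => place at 12.
824 hashes to 5; slot 5 is free => place at 5.
929 hashes to 6; 6,7 taken => place at 8.
500 hashes to 6; 6,7,8 taken => place at 9.
341 hashes to 3; slot 3 is free => place at 3.
864 hashes to 6; 6,7,8,9 taken => place at 10.
Table: [-, -, -, 341, 680, 824, 227, 370, 929, 500, 864, -, 181]
Lookup 864: h=6, probe 6,7,8,9,10 → found at 10.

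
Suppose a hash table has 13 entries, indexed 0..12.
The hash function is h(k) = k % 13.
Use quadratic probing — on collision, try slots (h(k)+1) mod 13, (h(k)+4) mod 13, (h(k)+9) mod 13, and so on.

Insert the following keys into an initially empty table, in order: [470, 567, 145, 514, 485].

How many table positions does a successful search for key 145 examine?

Insert 470: h=2, slot 2 empty => index 2.
Insert 567: h=8, slot 8 empty => index 8.
Insert 145: h=2, slot 2 occupied => index 3.
Insert 514: h=7, slot 7 empty => index 7.
Insert 485: h=4, slot 4 empty => index 4.
Table: [_, _, 470, 145, 485, _, _, 514, 567, _, _, _, _]
Lookup 145: h=2, probe 2,3 → found at 3.

2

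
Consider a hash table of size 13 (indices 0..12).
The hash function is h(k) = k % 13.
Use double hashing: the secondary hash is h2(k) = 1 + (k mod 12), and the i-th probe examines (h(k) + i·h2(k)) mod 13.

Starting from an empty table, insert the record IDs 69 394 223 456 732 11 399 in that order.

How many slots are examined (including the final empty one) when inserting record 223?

2

69: h=4 => slot 4
394: h=4, h2=11, probe 4,2 => slot 2
223: h=2, h2=8, probe 2,10 => slot 10
456: h=1 => slot 1
732: h=4, h2=1, probe 4,5 => slot 5
11: h=11 => slot 11
399: h=9 => slot 9
Table: [-, 456, 394, -, 69, 732, -, -, -, 399, 223, 11, -]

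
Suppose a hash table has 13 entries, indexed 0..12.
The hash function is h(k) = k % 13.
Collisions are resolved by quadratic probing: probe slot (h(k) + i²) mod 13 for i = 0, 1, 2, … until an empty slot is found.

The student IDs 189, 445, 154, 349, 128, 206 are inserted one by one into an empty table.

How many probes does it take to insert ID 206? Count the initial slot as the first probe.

189: h=7 -> slot 7
445: h=3 -> slot 3
154: h=11 -> slot 11
349: h=11, probe 11,12 -> slot 12
128: h=11, probe 11,12,2 -> slot 2
206: h=11, probe 11,12,2,7,1 -> slot 1
Table: [∅, 206, 128, 445, ∅, ∅, ∅, 189, ∅, ∅, ∅, 154, 349]

5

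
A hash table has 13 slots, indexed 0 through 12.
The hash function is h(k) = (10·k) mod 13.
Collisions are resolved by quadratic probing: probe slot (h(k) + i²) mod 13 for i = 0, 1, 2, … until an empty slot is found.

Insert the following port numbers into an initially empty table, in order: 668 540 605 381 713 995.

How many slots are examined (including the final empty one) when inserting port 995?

668 hashes to 11; slot 11 is free => place at 11.
540 hashes to 5; slot 5 is free => place at 5.
605 hashes to 5; 5 taken => place at 6.
381 hashes to 1; slot 1 is free => place at 1.
713 hashes to 6; 6 taken => place at 7.
995 hashes to 5; 5,6 taken => place at 9.
Table: [-, 381, -, -, -, 540, 605, 713, -, 995, -, 668, -]

3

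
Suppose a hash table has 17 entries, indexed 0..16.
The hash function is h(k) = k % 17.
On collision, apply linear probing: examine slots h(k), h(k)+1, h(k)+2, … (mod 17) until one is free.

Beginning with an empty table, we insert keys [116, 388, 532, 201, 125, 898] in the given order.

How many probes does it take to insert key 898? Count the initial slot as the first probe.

Insert 116: h=14, slot 14 empty -> index 14.
Insert 388: h=14, slot 14 occupied -> index 15.
Insert 532: h=5, slot 5 empty -> index 5.
Insert 201: h=14, slots 14,15 occupied -> index 16.
Insert 125: h=6, slot 6 empty -> index 6.
Insert 898: h=14, slots 14,15,16 occupied -> index 0.
Table: [898, _, _, _, _, 532, 125, _, _, _, _, _, _, _, 116, 388, 201]

4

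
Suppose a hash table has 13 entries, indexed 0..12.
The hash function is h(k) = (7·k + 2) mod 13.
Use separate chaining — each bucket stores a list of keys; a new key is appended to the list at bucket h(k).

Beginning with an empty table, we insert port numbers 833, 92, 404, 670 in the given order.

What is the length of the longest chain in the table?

3

833 -> bucket 9
92 -> bucket 9 (collision)
404 -> bucket 9 (collision)
670 -> bucket 12
Final buckets:
0: _
1: _
2: _
3: _
4: _
5: _
6: _
7: _
8: _
9: 833 -> 92 -> 404
10: _
11: _
12: 670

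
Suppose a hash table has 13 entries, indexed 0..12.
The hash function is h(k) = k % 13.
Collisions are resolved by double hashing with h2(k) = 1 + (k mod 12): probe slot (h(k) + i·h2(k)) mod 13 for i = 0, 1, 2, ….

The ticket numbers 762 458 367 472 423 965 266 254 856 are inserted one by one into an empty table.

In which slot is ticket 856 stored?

762 hashes to 8; slot 8 is free -> place at 8.
458 hashes to 3; slot 3 is free -> place at 3.
367 hashes to 3, h2=8; 3 taken -> place at 11.
472 hashes to 4; slot 4 is free -> place at 4.
423 hashes to 7; slot 7 is free -> place at 7.
965 hashes to 3, h2=6; 3 taken -> place at 9.
266 hashes to 6; slot 6 is free -> place at 6.
254 hashes to 7, h2=3; 7 taken -> place at 10.
856 hashes to 11, h2=5; 11,3,8 taken -> place at 0.
Table: [856, ., ., 458, 472, ., 266, 423, 762, 965, 254, 367, .]

0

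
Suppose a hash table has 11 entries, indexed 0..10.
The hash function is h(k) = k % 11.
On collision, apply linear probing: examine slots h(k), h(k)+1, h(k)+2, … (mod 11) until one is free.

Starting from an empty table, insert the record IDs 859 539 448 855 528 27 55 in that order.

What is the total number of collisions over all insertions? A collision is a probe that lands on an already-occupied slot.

6

859 hashes to 1; slot 1 is free → place at 1.
539 hashes to 0; slot 0 is free → place at 0.
448 hashes to 8; slot 8 is free → place at 8.
855 hashes to 8; 8 taken → place at 9.
528 hashes to 0; 0,1 taken → place at 2.
27 hashes to 5; slot 5 is free → place at 5.
55 hashes to 0; 0,1,2 taken → place at 3.
Table: [539, 859, 528, 55, ∅, 27, ∅, ∅, 448, 855, ∅]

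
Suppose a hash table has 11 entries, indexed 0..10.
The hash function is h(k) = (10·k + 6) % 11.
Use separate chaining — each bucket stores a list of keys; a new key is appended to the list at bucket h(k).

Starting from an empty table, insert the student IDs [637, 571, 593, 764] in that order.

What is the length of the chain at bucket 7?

Insert 637: h=7, bucket 7 empty → new chain.
Insert 571: h=7, bucket 7 nonempty → append to chain.
Insert 593: h=7, bucket 7 nonempty → append to chain.
Insert 764: h=1, bucket 1 empty → new chain.
Final buckets:
0: ∅
1: 764
2: ∅
3: ∅
4: ∅
5: ∅
6: ∅
7: 637 -> 571 -> 593
8: ∅
9: ∅
10: ∅

3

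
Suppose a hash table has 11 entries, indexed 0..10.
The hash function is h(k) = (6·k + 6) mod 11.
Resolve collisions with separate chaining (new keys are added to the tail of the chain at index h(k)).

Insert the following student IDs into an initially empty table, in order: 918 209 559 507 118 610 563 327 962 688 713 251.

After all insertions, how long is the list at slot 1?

Insert 918: h=3, bucket 3 empty → new chain.
Insert 209: h=6, bucket 6 empty → new chain.
Insert 559: h=5, bucket 5 empty → new chain.
Insert 507: h=1, bucket 1 empty → new chain.
Insert 118: h=10, bucket 10 empty → new chain.
Insert 610: h=3, bucket 3 nonempty → append to chain.
Insert 563: h=7, bucket 7 empty → new chain.
Insert 327: h=10, bucket 10 nonempty → append to chain.
Insert 962: h=3, bucket 3 nonempty → append to chain.
Insert 688: h=9, bucket 9 empty → new chain.
Insert 713: h=5, bucket 5 nonempty → append to chain.
Insert 251: h=5, bucket 5 nonempty → append to chain.
Final buckets:
0: ∅
1: 507
2: ∅
3: 918 -> 610 -> 962
4: ∅
5: 559 -> 713 -> 251
6: 209
7: 563
8: ∅
9: 688
10: 118 -> 327

1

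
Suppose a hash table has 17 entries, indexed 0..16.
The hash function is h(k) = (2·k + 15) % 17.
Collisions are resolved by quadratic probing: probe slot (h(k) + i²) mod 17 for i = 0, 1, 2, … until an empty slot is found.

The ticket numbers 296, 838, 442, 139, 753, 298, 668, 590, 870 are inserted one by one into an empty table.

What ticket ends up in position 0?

296: h=12 → slot 12
838: h=8 → slot 8
442: h=15 → slot 15
139: h=4 → slot 4
753: h=8, probe 8,9 → slot 9
298: h=16 → slot 16
668: h=8, probe 8,9,12,0 → slot 0
590: h=5 → slot 5
870: h=4, probe 4,5,8,13 → slot 13
Table: [668, -, -, -, 139, 590, -, -, 838, 753, -, -, 296, 870, -, 442, 298]

668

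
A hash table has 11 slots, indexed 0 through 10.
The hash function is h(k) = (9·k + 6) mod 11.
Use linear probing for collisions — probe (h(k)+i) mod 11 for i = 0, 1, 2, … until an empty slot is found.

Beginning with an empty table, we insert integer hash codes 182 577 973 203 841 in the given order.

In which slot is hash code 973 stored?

8

Insert 182: h=5, slot 5 empty -> index 5.
Insert 577: h=7, slot 7 empty -> index 7.
Insert 973: h=7, slot 7 occupied -> index 8.
Insert 203: h=7, slots 7,8 occupied -> index 9.
Insert 841: h=7, slots 7,8,9 occupied -> index 10.
Table: [., ., ., ., ., 182, ., 577, 973, 203, 841]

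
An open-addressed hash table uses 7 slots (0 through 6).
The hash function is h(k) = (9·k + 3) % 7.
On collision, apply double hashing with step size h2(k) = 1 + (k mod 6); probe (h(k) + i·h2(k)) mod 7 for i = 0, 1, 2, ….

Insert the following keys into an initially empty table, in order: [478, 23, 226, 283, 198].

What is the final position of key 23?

478 hashes to 0; slot 0 is free => place at 0.
23 hashes to 0, h2=6; 0 taken => place at 6.
226 hashes to 0, h2=5; 0 taken => place at 5.
283 hashes to 2; slot 2 is free => place at 2.
198 hashes to 0, h2=1; 0 taken => place at 1.
Table: [478, 198, 283, -, -, 226, 23]

6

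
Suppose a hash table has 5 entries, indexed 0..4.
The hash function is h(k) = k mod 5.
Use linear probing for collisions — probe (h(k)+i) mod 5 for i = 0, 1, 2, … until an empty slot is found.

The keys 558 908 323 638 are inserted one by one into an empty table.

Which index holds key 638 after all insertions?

Insert 558: h=3, slot 3 empty => index 3.
Insert 908: h=3, slot 3 occupied => index 4.
Insert 323: h=3, slots 3,4 occupied => index 0.
Insert 638: h=3, slots 3,4,0 occupied => index 1.
Table: [323, 638, -, 558, 908]

1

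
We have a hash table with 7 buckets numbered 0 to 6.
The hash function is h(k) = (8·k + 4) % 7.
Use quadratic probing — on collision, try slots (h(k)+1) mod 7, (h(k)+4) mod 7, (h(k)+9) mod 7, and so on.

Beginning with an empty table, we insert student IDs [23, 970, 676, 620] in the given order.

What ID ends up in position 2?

676

23 hashes to 6; slot 6 is free -> place at 6.
970 hashes to 1; slot 1 is free -> place at 1.
676 hashes to 1; 1 taken -> place at 2.
620 hashes to 1; 1,2 taken -> place at 5.
Table: [—, 970, 676, —, —, 620, 23]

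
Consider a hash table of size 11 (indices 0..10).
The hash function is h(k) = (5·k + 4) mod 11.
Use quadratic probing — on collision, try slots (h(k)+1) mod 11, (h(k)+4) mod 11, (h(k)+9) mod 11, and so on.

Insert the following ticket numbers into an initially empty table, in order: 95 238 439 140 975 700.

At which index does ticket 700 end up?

9

95 hashes to 6; slot 6 is free => place at 6.
238 hashes to 6; 6 taken => place at 7.
439 hashes to 10; slot 10 is free => place at 10.
140 hashes to 0; slot 0 is free => place at 0.
975 hashes to 6; 6,7,10 taken => place at 4.
700 hashes to 6; 6,7,10,4,0 taken => place at 9.
Table: [140, —, —, —, 975, —, 95, 238, —, 700, 439]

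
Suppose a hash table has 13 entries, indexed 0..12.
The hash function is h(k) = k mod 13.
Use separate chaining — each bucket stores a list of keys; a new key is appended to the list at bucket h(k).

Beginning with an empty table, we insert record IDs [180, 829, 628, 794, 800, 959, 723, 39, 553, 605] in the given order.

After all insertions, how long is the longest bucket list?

3

180 -> bucket 11
829 -> bucket 10
628 -> bucket 4
794 -> bucket 1
800 -> bucket 7
959 -> bucket 10 (collision)
723 -> bucket 8
39 -> bucket 0
553 -> bucket 7 (collision)
605 -> bucket 7 (collision)
Final buckets:
0: 39
1: 794
2: .
3: .
4: 628
5: .
6: .
7: 800 -> 553 -> 605
8: 723
9: .
10: 829 -> 959
11: 180
12: .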